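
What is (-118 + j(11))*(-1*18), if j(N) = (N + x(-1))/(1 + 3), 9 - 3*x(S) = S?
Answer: 4119/2 ≈ 2059.5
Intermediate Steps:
x(S) = 3 - S/3
j(N) = 5/6 + N/4 (j(N) = (N + (3 - 1/3*(-1)))/(1 + 3) = (N + (3 + 1/3))/4 = (N + 10/3)*(1/4) = (10/3 + N)*(1/4) = 5/6 + N/4)
(-118 + j(11))*(-1*18) = (-118 + (5/6 + (1/4)*11))*(-1*18) = (-118 + (5/6 + 11/4))*(-18) = (-118 + 43/12)*(-18) = -1373/12*(-18) = 4119/2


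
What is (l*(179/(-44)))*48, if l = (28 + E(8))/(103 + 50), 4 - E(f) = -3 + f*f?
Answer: 20764/561 ≈ 37.012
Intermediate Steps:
E(f) = 7 - f² (E(f) = 4 - (-3 + f*f) = 4 - (-3 + f²) = 4 + (3 - f²) = 7 - f²)
l = -29/153 (l = (28 + (7 - 1*8²))/(103 + 50) = (28 + (7 - 1*64))/153 = (28 + (7 - 64))*(1/153) = (28 - 57)*(1/153) = -29*1/153 = -29/153 ≈ -0.18954)
(l*(179/(-44)))*48 = -5191/(153*(-44))*48 = -5191*(-1)/(153*44)*48 = -29/153*(-179/44)*48 = (5191/6732)*48 = 20764/561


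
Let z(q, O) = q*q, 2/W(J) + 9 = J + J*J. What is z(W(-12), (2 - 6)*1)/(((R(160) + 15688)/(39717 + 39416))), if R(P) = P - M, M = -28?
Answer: 79133/60047001 ≈ 0.0013179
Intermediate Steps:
R(P) = 28 + P (R(P) = P - 1*(-28) = P + 28 = 28 + P)
W(J) = 2/(-9 + J + J²) (W(J) = 2/(-9 + (J + J*J)) = 2/(-9 + (J + J²)) = 2/(-9 + J + J²))
z(q, O) = q²
z(W(-12), (2 - 6)*1)/(((R(160) + 15688)/(39717 + 39416))) = (2/(-9 - 12 + (-12)²))²/((((28 + 160) + 15688)/(39717 + 39416))) = (2/(-9 - 12 + 144))²/(((188 + 15688)/79133)) = (2/123)²/((15876*(1/79133))) = (2*(1/123))²/(15876/79133) = (2/123)²*(79133/15876) = (4/15129)*(79133/15876) = 79133/60047001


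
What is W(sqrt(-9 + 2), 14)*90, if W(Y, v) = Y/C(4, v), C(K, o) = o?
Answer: 45*I*sqrt(7)/7 ≈ 17.008*I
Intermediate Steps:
W(Y, v) = Y/v
W(sqrt(-9 + 2), 14)*90 = (sqrt(-9 + 2)/14)*90 = (sqrt(-7)*(1/14))*90 = ((I*sqrt(7))*(1/14))*90 = (I*sqrt(7)/14)*90 = 45*I*sqrt(7)/7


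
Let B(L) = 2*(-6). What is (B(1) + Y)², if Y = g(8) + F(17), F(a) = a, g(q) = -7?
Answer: 4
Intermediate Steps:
B(L) = -12
Y = 10 (Y = -7 + 17 = 10)
(B(1) + Y)² = (-12 + 10)² = (-2)² = 4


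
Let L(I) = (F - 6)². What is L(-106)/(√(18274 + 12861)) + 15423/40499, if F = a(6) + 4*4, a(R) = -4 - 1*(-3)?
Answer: 15423/40499 + 81*√31135/31135 ≈ 0.83988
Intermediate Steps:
a(R) = -1 (a(R) = -4 + 3 = -1)
F = 15 (F = -1 + 4*4 = -1 + 16 = 15)
L(I) = 81 (L(I) = (15 - 6)² = 9² = 81)
L(-106)/(√(18274 + 12861)) + 15423/40499 = 81/(√(18274 + 12861)) + 15423/40499 = 81/(√31135) + 15423*(1/40499) = 81*(√31135/31135) + 15423/40499 = 81*√31135/31135 + 15423/40499 = 15423/40499 + 81*√31135/31135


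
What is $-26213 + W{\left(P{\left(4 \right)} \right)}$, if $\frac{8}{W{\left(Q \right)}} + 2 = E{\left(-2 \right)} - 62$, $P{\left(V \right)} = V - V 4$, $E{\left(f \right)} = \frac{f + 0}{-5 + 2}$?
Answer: $- \frac{2490247}{95} \approx -26213.0$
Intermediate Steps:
$E{\left(f \right)} = - \frac{f}{3}$ ($E{\left(f \right)} = \frac{f}{-3} = f \left(- \frac{1}{3}\right) = - \frac{f}{3}$)
$P{\left(V \right)} = - 3 V$ ($P{\left(V \right)} = V - 4 V = - 3 V$)
$W{\left(Q \right)} = - \frac{12}{95}$ ($W{\left(Q \right)} = \frac{8}{-2 - \frac{184}{3}} = \frac{8}{- \frac{190}{3}} = 8 \left(- \frac{3}{190}\right) = - \frac{12}{95}$)
$-26213 + W{\left(P{\left(4 \right)} \right)} = -26213 - \frac{12}{95} = - \frac{2490247}{95}$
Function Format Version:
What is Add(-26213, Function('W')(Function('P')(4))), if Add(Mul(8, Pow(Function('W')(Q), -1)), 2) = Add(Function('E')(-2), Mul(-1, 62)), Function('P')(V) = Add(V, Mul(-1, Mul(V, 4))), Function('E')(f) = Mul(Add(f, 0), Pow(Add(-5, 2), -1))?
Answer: Rational(-2490247, 95) ≈ -26213.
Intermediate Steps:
Function('E')(f) = Mul(Rational(-1, 3), f) (Function('E')(f) = Mul(f, Pow(-3, -1)) = Mul(f, Rational(-1, 3)) = Mul(Rational(-1, 3), f))
Function('P')(V) = Mul(-3, V) (Function('P')(V) = Add(V, Mul(-1, Mul(4, V))) = Add(V, Mul(-4, V)) = Mul(-3, V))
Function('W')(Q) = Rational(-12, 95) (Function('W')(Q) = Mul(8, Pow(Add(-2, Add(Mul(Rational(-1, 3), -2), Mul(-1, 62))), -1)) = Mul(8, Pow(Add(-2, Add(Rational(2, 3), -62)), -1)) = Mul(8, Pow(Add(-2, Rational(-184, 3)), -1)) = Mul(8, Pow(Rational(-190, 3), -1)) = Mul(8, Rational(-3, 190)) = Rational(-12, 95))
Add(-26213, Function('W')(Function('P')(4))) = Add(-26213, Rational(-12, 95)) = Rational(-2490247, 95)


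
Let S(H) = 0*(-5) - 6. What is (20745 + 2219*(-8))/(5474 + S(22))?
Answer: 2993/5468 ≈ 0.54737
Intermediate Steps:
S(H) = -6 (S(H) = 0 - 6 = -6)
(20745 + 2219*(-8))/(5474 + S(22)) = (20745 + 2219*(-8))/(5474 - 6) = (20745 - 17752)/5468 = 2993*(1/5468) = 2993/5468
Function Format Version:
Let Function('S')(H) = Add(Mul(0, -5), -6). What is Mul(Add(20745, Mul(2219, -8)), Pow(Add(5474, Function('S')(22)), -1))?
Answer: Rational(2993, 5468) ≈ 0.54737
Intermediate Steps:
Function('S')(H) = -6 (Function('S')(H) = Add(0, -6) = -6)
Mul(Add(20745, Mul(2219, -8)), Pow(Add(5474, Function('S')(22)), -1)) = Mul(Add(20745, Mul(2219, -8)), Pow(Add(5474, -6), -1)) = Mul(Add(20745, -17752), Pow(5468, -1)) = Mul(2993, Rational(1, 5468)) = Rational(2993, 5468)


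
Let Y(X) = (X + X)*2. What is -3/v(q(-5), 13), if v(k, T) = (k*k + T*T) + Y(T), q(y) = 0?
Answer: -3/221 ≈ -0.013575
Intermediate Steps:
Y(X) = 4*X (Y(X) = (2*X)*2 = 4*X)
v(k, T) = T² + k² + 4*T (v(k, T) = (k*k + T*T) + 4*T = (k² + T²) + 4*T = (T² + k²) + 4*T = T² + k² + 4*T)
-3/v(q(-5), 13) = -3/(13² + 0² + 4*13) = -3/(169 + 0 + 52) = -3/221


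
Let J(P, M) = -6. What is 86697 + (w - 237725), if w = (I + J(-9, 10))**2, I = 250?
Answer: -91492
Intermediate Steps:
w = 59536 (w = (250 - 6)**2 = 244**2 = 59536)
86697 + (w - 237725) = 86697 + (59536 - 237725) = 86697 - 178189 = -91492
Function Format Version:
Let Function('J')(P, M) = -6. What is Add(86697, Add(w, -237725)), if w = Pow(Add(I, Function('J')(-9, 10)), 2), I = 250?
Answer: -91492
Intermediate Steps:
w = 59536 (w = Pow(Add(250, -6), 2) = Pow(244, 2) = 59536)
Add(86697, Add(w, -237725)) = Add(86697, Add(59536, -237725)) = Add(86697, -178189) = -91492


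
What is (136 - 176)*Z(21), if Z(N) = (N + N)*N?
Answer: -35280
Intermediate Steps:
Z(N) = 2*N² (Z(N) = (2*N)*N = 2*N²)
(136 - 176)*Z(21) = (136 - 176)*(2*21²) = -80*441 = -40*882 = -35280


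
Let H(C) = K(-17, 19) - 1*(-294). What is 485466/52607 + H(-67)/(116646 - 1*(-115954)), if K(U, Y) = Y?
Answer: 112935857591/12236388200 ≈ 9.2295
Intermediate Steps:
H(C) = 313 (H(C) = 19 - 1*(-294) = 19 + 294 = 313)
485466/52607 + H(-67)/(116646 - 1*(-115954)) = 485466/52607 + 313/(116646 - 1*(-115954)) = 485466*(1/52607) + 313/(116646 + 115954) = 485466/52607 + 313/232600 = 112935857591/12236388200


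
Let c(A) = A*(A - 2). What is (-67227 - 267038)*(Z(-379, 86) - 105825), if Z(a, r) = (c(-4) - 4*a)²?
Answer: -757369280375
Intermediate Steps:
c(A) = A*(-2 + A)
Z(a, r) = (24 - 4*a)² (Z(a, r) = (-4*(-2 - 4) - 4*a)² = (-4*(-6) - 4*a)² = (24 - 4*a)²)
(-67227 - 267038)*(Z(-379, 86) - 105825) = (-67227 - 267038)*(16*(-6 - 379)² - 105825) = -334265*(16*(-385)² - 105825) = -334265*(16*148225 - 105825) = -334265*(2371600 - 105825) = -334265*2265775 = -757369280375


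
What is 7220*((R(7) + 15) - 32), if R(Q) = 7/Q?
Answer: -115520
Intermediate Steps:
7220*((R(7) + 15) - 32) = 7220*((7/7 + 15) - 32) = 7220*((7*(⅐) + 15) - 32) = 7220*((1 + 15) - 32) = 7220*(16 - 32) = 7220*(-16) = -115520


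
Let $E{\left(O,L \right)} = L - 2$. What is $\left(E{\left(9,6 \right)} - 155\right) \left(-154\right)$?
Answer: $23254$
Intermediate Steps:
$E{\left(O,L \right)} = -2 + L$
$\left(E{\left(9,6 \right)} - 155\right) \left(-154\right) = \left(\left(-2 + 6\right) - 155\right) \left(-154\right) = \left(4 - 155\right) \left(-154\right) = \left(-151\right) \left(-154\right) = 23254$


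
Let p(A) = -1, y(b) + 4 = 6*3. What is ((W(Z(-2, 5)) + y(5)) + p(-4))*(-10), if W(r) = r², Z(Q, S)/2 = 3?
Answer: -490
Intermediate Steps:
Z(Q, S) = 6 (Z(Q, S) = 2*3 = 6)
y(b) = 14 (y(b) = -4 + 6*3 = -4 + 18 = 14)
((W(Z(-2, 5)) + y(5)) + p(-4))*(-10) = ((6² + 14) - 1)*(-10) = ((36 + 14) - 1)*(-10) = (50 - 1)*(-10) = 49*(-10) = -490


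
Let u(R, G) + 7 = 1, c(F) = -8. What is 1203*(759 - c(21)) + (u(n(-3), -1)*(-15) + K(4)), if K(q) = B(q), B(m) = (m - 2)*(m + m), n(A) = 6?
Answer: 922807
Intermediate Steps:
u(R, G) = -6 (u(R, G) = -7 + 1 = -6)
B(m) = 2*m*(-2 + m) (B(m) = (-2 + m)*(2*m) = 2*m*(-2 + m))
K(q) = 2*q*(-2 + q)
1203*(759 - c(21)) + (u(n(-3), -1)*(-15) + K(4)) = 1203*(759 - 1*(-8)) + (-6*(-15) + 2*4*(-2 + 4)) = 1203*(759 + 8) + (90 + 2*4*2) = 1203*767 + (90 + 16) = 922701 + 106 = 922807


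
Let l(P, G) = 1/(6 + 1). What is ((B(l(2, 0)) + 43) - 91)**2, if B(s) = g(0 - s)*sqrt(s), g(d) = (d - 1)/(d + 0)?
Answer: 16192/7 - 768*sqrt(7)/7 ≈ 2022.9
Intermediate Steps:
l(P, G) = 1/7
g(d) = (-1 + d)/d
B(s) = -(-1 - s)/sqrt(s) (B(s) = ((-1 + (0 - s))/(0 - s))*sqrt(s) = ((-1 - s)/((-s)))*sqrt(s) = ((-1/s)*(-1 - s))*sqrt(s) = (-(-1 - s)/s)*sqrt(s) = -(-1 - s)/sqrt(s))
((B(l(2, 0)) + 43) - 91)**2 = (((1 + 1/7)/1/sqrt(7) + 43) - 91)**2 = ((sqrt(7)*(8/7) + 43) - 91)**2 = ((8*sqrt(7)/7 + 43) - 91)**2 = ((43 + 8*sqrt(7)/7) - 91)**2 = (-48 + 8*sqrt(7)/7)**2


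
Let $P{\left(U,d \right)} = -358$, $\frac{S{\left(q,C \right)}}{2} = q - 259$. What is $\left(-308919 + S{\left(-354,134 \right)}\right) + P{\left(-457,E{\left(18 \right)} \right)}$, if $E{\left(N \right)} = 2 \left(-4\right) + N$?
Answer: $-310503$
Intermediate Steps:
$E{\left(N \right)} = -8 + N$
$S{\left(q,C \right)} = -518 + 2 q$ ($S{\left(q,C \right)} = 2 \left(q - 259\right) = 2 \left(-259 + q\right) = -518 + 2 q$)
$\left(-308919 + S{\left(-354,134 \right)}\right) + P{\left(-457,E{\left(18 \right)} \right)} = \left(-308919 + \left(-518 + 2 \left(-354\right)\right)\right) - 358 = \left(-308919 - 1226\right) - 358 = -310145 - 358 = -310503$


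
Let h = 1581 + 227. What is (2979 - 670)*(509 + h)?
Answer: 5349953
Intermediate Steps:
h = 1808
(2979 - 670)*(509 + h) = (2979 - 670)*(509 + 1808) = 2309*2317 = 5349953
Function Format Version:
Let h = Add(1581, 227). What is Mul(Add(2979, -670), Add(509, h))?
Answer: 5349953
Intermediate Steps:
h = 1808
Mul(Add(2979, -670), Add(509, h)) = Mul(Add(2979, -670), Add(509, 1808)) = Mul(2309, 2317) = 5349953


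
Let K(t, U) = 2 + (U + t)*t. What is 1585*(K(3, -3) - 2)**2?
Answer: 0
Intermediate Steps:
K(t, U) = 2 + t*(U + t)
1585*(K(3, -3) - 2)**2 = 1585*((2 + 3**2 - 3*3) - 2)**2 = 1585*((2 + 9 - 9) - 2)**2 = 1585*(2 - 2)**2 = 1585*0**2 = 1585*0 = 0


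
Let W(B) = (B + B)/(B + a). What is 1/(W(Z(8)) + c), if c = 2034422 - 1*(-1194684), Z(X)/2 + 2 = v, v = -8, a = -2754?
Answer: 1387/4478770042 ≈ 3.0968e-7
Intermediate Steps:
Z(X) = -20 (Z(X) = -4 + 2*(-8) = -4 - 16 = -20)
W(B) = 2*B/(-2754 + B) (W(B) = (B + B)/(B - 2754) = (2*B)/(-2754 + B) = 2*B/(-2754 + B))
c = 3229106 (c = 2034422 + 1194684 = 3229106)
1/(W(Z(8)) + c) = 1/(2*(-20)/(-2754 - 20) + 3229106) = 1/(2*(-20)/(-2774) + 3229106) = 1/(2*(-20)*(-1/2774) + 3229106) = 1/(20/1387 + 3229106) = 1/(4478770042/1387) = 1387/4478770042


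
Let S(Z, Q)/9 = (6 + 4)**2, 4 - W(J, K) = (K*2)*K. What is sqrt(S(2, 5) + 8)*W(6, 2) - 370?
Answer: -370 - 8*sqrt(227) ≈ -490.53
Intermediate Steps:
W(J, K) = 4 - 2*K**2 (W(J, K) = 4 - K*2*K = 4 - 2*K*K = 4 - 2*K**2)
S(Z, Q) = 900 (S(Z, Q) = 9*(6 + 4)**2 = 9*10**2 = 9*100 = 900)
sqrt(S(2, 5) + 8)*W(6, 2) - 370 = sqrt(900 + 8)*(4 - 2*2**2) - 370 = sqrt(908)*(4 - 2*4) - 370 = (2*sqrt(227))*(4 - 8) - 370 = (2*sqrt(227))*(-4) - 370 = -8*sqrt(227) - 370 = -370 - 8*sqrt(227)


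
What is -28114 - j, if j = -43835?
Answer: 15721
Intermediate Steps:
-28114 - j = -28114 - 1*(-43835) = -28114 + 43835 = 15721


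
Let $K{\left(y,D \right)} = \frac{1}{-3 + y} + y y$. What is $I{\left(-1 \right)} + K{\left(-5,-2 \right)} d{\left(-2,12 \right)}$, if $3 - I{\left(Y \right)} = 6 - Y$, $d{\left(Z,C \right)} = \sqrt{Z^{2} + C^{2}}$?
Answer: $-4 + \frac{199 \sqrt{37}}{4} \approx 298.62$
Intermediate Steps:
$d{\left(Z,C \right)} = \sqrt{C^{2} + Z^{2}}$
$I{\left(Y \right)} = -3 + Y$ ($I{\left(Y \right)} = 3 - \left(6 - Y\right) = 3 + \left(-6 + Y\right) = -3 + Y$)
$K{\left(y,D \right)} = y^{2} + \frac{1}{-3 + y}$ ($K{\left(y,D \right)} = \frac{1}{-3 + y} + y^{2} = y^{2} + \frac{1}{-3 + y}$)
$I{\left(-1 \right)} + K{\left(-5,-2 \right)} d{\left(-2,12 \right)} = \left(-3 - 1\right) + \frac{1 + \left(-5\right)^{3} - 3 \left(-5\right)^{2}}{-3 - 5} \sqrt{12^{2} + \left(-2\right)^{2}} = -4 + \frac{1 - 125 - 75}{-8} \sqrt{144 + 4} = -4 + - \frac{1 - 125 - 75}{8} \sqrt{148} = -4 + \left(- \frac{1}{8}\right) \left(-199\right) 2 \sqrt{37} = -4 + \frac{199 \cdot 2 \sqrt{37}}{8} = -4 + \frac{199 \sqrt{37}}{4}$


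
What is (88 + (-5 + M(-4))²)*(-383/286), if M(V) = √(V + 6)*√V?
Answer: -40215/286 + 3830*I*√2/143 ≈ -140.61 + 37.877*I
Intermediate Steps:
M(V) = √V*√(6 + V) (M(V) = √(6 + V)*√V = √V*√(6 + V))
(88 + (-5 + M(-4))²)*(-383/286) = (88 + (-5 + √(-4)*√(6 - 4))²)*(-383/286) = (88 + (-5 + (2*I)*√2)²)*(-383*1/286) = (88 + (-5 + 2*I*√2)²)*(-383/286) = -1532/13 - 383*(-5 + 2*I*√2)²/286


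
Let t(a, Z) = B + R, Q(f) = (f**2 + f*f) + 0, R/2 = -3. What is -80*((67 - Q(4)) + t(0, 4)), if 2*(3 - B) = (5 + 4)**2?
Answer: 680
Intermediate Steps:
R = -6 (R = 2*(-3) = -6)
Q(f) = 2*f**2 (Q(f) = (f**2 + f**2) + 0 = 2*f**2 + 0 = 2*f**2)
B = -75/2 (B = 3 - (5 + 4)**2/2 = 3 - 1/2*9**2 = 3 - 1/2*81 = 3 - 81/2 = -75/2 ≈ -37.500)
t(a, Z) = -87/2 (t(a, Z) = -75/2 - 6 = -87/2)
-80*((67 - Q(4)) + t(0, 4)) = -80*((67 - 2*4**2) - 87/2) = -80*((67 - 2*16) - 87/2) = -80*((67 - 1*32) - 87/2) = -80*((67 - 32) - 87/2) = -80*(35 - 87/2) = -80*(-17/2) = 680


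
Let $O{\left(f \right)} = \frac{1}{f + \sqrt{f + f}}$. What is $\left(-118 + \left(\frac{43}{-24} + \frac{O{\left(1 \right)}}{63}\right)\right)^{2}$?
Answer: $\frac{1215368939}{84672} - \frac{60383 \sqrt{2}}{15876} \approx 14348.0$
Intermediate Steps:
$O{\left(f \right)} = \frac{1}{f + \sqrt{2} \sqrt{f}}$ ($O{\left(f \right)} = \frac{1}{f + \sqrt{2 f}} = \frac{1}{f + \sqrt{2} \sqrt{f}}$)
$\left(-118 + \left(\frac{43}{-24} + \frac{O{\left(1 \right)}}{63}\right)\right)^{2} = \left(-118 + \left(\frac{43}{-24} + \frac{1}{\left(1 + \sqrt{2} \sqrt{1}\right) 63}\right)\right)^{2} = \left(-118 + \left(43 \left(- \frac{1}{24}\right) + \frac{1}{1 + \sqrt{2} \cdot 1} \cdot \frac{1}{63}\right)\right)^{2} = \left(-118 - \left(\frac{43}{24} - \frac{1}{1 + \sqrt{2}} \cdot \frac{1}{63}\right)\right)^{2} = \left(-118 - \left(\frac{43}{24} - \frac{1}{63 \left(1 + \sqrt{2}\right)}\right)\right)^{2} = \left(- \frac{2875}{24} + \frac{1}{63 \left(1 + \sqrt{2}\right)}\right)^{2}$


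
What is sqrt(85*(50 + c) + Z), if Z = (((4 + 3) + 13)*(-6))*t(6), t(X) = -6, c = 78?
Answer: 20*sqrt(29) ≈ 107.70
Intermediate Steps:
Z = 720 (Z = (((4 + 3) + 13)*(-6))*(-6) = ((7 + 13)*(-6))*(-6) = (20*(-6))*(-6) = -120*(-6) = 720)
sqrt(85*(50 + c) + Z) = sqrt(85*(50 + 78) + 720) = sqrt(85*128 + 720) = sqrt(10880 + 720) = sqrt(11600) = 20*sqrt(29)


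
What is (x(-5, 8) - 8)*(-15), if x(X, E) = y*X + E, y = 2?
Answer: 150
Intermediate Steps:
x(X, E) = E + 2*X (x(X, E) = 2*X + E = E + 2*X)
(x(-5, 8) - 8)*(-15) = ((8 + 2*(-5)) - 8)*(-15) = ((8 - 10) - 8)*(-15) = (-2 - 8)*(-15) = -10*(-15) = 150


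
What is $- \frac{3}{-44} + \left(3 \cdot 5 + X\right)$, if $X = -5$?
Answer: $\frac{443}{44} \approx 10.068$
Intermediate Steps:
$- \frac{3}{-44} + \left(3 \cdot 5 + X\right) = - \frac{3}{-44} + \left(3 \cdot 5 - 5\right) = \left(-3\right) \left(- \frac{1}{44}\right) + \left(15 - 5\right) = \frac{3}{44} + 10 = \frac{443}{44}$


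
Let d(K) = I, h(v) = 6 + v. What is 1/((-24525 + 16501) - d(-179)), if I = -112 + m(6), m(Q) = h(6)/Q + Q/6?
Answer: -1/7915 ≈ -0.00012634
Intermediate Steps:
m(Q) = 12/Q + Q/6 (m(Q) = (6 + 6)/Q + Q/6 = 12/Q + Q*(⅙) = 12/Q + Q/6)
I = -109 (I = -112 + (12/6 + (⅙)*6) = -112 + (12*(⅙) + 1) = -112 + (2 + 1) = -112 + 3 = -109)
d(K) = -109
1/((-24525 + 16501) - d(-179)) = 1/((-24525 + 16501) - 1*(-109)) = 1/(-8024 + 109) = 1/(-7915) = -1/7915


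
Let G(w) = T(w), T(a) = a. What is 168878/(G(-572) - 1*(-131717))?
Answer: 168878/131145 ≈ 1.2877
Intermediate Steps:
G(w) = w
168878/(G(-572) - 1*(-131717)) = 168878/(-572 - 1*(-131717)) = 168878/(-572 + 131717) = 168878/131145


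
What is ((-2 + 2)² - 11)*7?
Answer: -77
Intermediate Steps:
((-2 + 2)² - 11)*7 = (0² - 11)*7 = (0 - 11)*7 = -11*7 = -77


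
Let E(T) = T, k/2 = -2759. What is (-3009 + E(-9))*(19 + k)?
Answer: 16595982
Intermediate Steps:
k = -5518 (k = 2*(-2759) = -5518)
(-3009 + E(-9))*(19 + k) = (-3009 - 9)*(19 - 5518) = -3018*(-5499) = 16595982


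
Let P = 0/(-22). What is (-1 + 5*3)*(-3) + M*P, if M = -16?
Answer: -42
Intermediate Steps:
P = 0 (P = 0*(-1/22) = 0)
(-1 + 5*3)*(-3) + M*P = (-1 + 5*3)*(-3) - 16*0 = (-1 + 15)*(-3) + 0 = 14*(-3) + 0 = -42 + 0 = -42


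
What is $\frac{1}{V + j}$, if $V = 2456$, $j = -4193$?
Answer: $- \frac{1}{1737} \approx -0.00057571$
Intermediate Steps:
$\frac{1}{V + j} = \frac{1}{2456 - 4193} = \frac{1}{-1737} = - \frac{1}{1737}$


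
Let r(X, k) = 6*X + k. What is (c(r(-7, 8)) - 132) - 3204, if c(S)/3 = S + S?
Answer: -3540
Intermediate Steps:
r(X, k) = k + 6*X
c(S) = 6*S (c(S) = 3*(S + S) = 3*(2*S) = 6*S)
(c(r(-7, 8)) - 132) - 3204 = (6*(8 + 6*(-7)) - 132) - 3204 = (6*(8 - 42) - 132) - 3204 = (6*(-34) - 132) - 3204 = (-204 - 132) - 3204 = -336 - 3204 = -3540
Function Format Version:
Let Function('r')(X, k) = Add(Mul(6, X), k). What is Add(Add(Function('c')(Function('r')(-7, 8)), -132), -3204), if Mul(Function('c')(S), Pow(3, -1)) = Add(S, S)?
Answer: -3540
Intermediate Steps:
Function('r')(X, k) = Add(k, Mul(6, X))
Function('c')(S) = Mul(6, S) (Function('c')(S) = Mul(3, Add(S, S)) = Mul(3, Mul(2, S)) = Mul(6, S))
Add(Add(Function('c')(Function('r')(-7, 8)), -132), -3204) = Add(Add(Mul(6, Add(8, Mul(6, -7))), -132), -3204) = Add(Add(Mul(6, Add(8, -42)), -132), -3204) = Add(Add(Mul(6, -34), -132), -3204) = Add(Add(-204, -132), -3204) = Add(-336, -3204) = -3540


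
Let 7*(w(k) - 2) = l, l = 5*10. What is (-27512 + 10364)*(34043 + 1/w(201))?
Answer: -9340339833/16 ≈ -5.8377e+8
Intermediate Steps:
l = 50
w(k) = 64/7 (w(k) = 2 + (⅐)*50 = 2 + 50/7 = 64/7)
(-27512 + 10364)*(34043 + 1/w(201)) = (-27512 + 10364)*(34043 + 1/(64/7)) = -17148*(34043 + 7/64) = -17148*2178759/64 = -9340339833/16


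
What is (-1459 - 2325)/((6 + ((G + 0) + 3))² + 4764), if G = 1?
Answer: -473/608 ≈ -0.77796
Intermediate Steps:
(-1459 - 2325)/((6 + ((G + 0) + 3))² + 4764) = (-1459 - 2325)/((6 + ((1 + 0) + 3))² + 4764) = -3784/((6 + (1 + 3))² + 4764) = -3784/((6 + 4)² + 4764) = -3784/(10² + 4764) = -3784/(100 + 4764) = -3784/4864 = -3784*1/4864 = -473/608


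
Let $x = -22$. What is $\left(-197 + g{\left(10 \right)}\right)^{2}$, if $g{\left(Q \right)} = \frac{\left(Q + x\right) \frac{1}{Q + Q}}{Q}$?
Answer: $\frac{97081609}{2500} \approx 38833.0$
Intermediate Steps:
$g{\left(Q \right)} = \frac{-22 + Q}{2 Q^{2}}$ ($g{\left(Q \right)} = \frac{\left(Q - 22\right) \frac{1}{Q + Q}}{Q} = \frac{\left(-22 + Q\right) \frac{1}{2 Q}}{Q} = \frac{\frac{1}{2} \frac{1}{Q} \left(-22 + Q\right)}{Q} = \frac{-22 + Q}{2 Q^{2}}$)
$\left(-197 + g{\left(10 \right)}\right)^{2} = \left(-197 + \frac{-22 + 10}{2 \cdot 100}\right)^{2} = \left(-197 + \frac{1}{2} \cdot \frac{1}{100} \left(-12\right)\right)^{2} = \left(-197 - \frac{3}{50}\right)^{2} = \left(- \frac{9853}{50}\right)^{2} = \frac{97081609}{2500}$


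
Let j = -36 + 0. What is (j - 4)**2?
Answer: 1600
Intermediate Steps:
j = -36
(j - 4)**2 = (-36 - 4)**2 = (-40)**2 = 1600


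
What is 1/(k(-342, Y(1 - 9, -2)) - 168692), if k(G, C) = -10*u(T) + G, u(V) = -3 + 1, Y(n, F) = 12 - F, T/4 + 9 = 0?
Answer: -1/169014 ≈ -5.9167e-6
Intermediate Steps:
T = -36 (T = -36 + 4*0 = -36 + 0 = -36)
u(V) = -2
k(G, C) = 20 + G (k(G, C) = -10*(-2) + G = 20 + G)
1/(k(-342, Y(1 - 9, -2)) - 168692) = 1/((20 - 342) - 168692) = 1/(-322 - 168692) = 1/(-169014) = -1/169014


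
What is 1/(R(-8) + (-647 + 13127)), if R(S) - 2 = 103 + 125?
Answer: 1/12710 ≈ 7.8678e-5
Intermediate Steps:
R(S) = 230 (R(S) = 2 + (103 + 125) = 2 + 228 = 230)
1/(R(-8) + (-647 + 13127)) = 1/(230 + (-647 + 13127)) = 1/(230 + 12480) = 1/12710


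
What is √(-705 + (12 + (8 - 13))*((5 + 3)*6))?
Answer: 3*I*√41 ≈ 19.209*I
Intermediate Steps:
√(-705 + (12 + (8 - 13))*((5 + 3)*6)) = √(-705 + (12 - 5)*(8*6)) = √(-705 + 7*48) = √(-705 + 336) = √(-369) = 3*I*√41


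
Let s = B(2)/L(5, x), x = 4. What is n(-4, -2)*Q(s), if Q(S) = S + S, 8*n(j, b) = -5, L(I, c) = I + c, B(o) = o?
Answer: -5/18 ≈ -0.27778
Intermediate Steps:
n(j, b) = -5/8 (n(j, b) = (1/8)*(-5) = -5/8)
s = 2/9 (s = 2/(5 + 4) = 2/9 ≈ 0.22222)
Q(S) = 2*S
n(-4, -2)*Q(s) = -5*2/(4*9) = -5/8*4/9 = -5/18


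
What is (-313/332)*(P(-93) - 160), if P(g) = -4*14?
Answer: 16902/83 ≈ 203.64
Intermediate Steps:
P(g) = -56
(-313/332)*(P(-93) - 160) = (-313/332)*(-56 - 160) = -313*1/332*(-216) = -313/332*(-216) = 16902/83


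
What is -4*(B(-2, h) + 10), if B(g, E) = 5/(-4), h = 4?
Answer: -35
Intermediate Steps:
B(g, E) = -5/4 (B(g, E) = 5*(-¼) = -5/4)
-4*(B(-2, h) + 10) = -4*(-5/4 + 10) = -4*35/4 = -35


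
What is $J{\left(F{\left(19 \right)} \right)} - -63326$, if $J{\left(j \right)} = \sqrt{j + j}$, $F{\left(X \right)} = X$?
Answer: $63326 + \sqrt{38} \approx 63332.0$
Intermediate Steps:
$J{\left(j \right)} = \sqrt{2} \sqrt{j}$ ($J{\left(j \right)} = \sqrt{2 j} = \sqrt{2} \sqrt{j}$)
$J{\left(F{\left(19 \right)} \right)} - -63326 = \sqrt{2} \sqrt{19} - -63326 = \sqrt{38} + 63326 = 63326 + \sqrt{38}$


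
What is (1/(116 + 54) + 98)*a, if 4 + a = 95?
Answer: 1516151/170 ≈ 8918.5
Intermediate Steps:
a = 91 (a = -4 + 95 = 91)
(1/(116 + 54) + 98)*a = (1/(116 + 54) + 98)*91 = (1/170 + 98)*91 = (16661/170)*91 = 1516151/170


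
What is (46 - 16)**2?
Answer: 900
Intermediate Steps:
(46 - 16)**2 = 30**2 = 900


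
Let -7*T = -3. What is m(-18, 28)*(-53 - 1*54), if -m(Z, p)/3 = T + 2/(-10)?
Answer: 2568/35 ≈ 73.371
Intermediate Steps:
T = 3/7 (T = -1/7*(-3) = 3/7 ≈ 0.42857)
m(Z, p) = -24/35 (m(Z, p) = -3*(3/7 + 2/(-10)) = -3*(3/7 + 2*(-1/10)) = -3*(3/7 - 1/5) = -3*8/35 = -24/35)
m(-18, 28)*(-53 - 1*54) = -24*(-53 - 1*54)/35 = -24*(-53 - 54)/35 = -24/35*(-107) = 2568/35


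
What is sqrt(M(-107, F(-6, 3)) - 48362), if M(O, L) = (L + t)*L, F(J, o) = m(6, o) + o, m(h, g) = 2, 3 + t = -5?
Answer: I*sqrt(48377) ≈ 219.95*I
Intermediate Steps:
t = -8 (t = -3 - 5 = -8)
F(J, o) = 2 + o
M(O, L) = L*(-8 + L) (M(O, L) = (L - 8)*L = (-8 + L)*L = L*(-8 + L))
sqrt(M(-107, F(-6, 3)) - 48362) = sqrt((2 + 3)*(-8 + (2 + 3)) - 48362) = sqrt(5*(-8 + 5) - 48362) = sqrt(5*(-3) - 48362) = sqrt(-15 - 48362) = sqrt(-48377) = I*sqrt(48377)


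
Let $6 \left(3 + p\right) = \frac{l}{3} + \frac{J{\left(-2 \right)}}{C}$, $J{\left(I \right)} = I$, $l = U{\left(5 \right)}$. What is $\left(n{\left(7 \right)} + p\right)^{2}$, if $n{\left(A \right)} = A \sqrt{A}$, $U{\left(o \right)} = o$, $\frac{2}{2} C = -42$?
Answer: $\frac{17168}{49} - 38 \sqrt{7} \approx 249.83$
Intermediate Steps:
$C = -42$
$l = 5$
$p = - \frac{19}{7}$ ($p = -3 + \frac{\frac{5}{3} - \frac{2}{-42}}{6} = -3 + \frac{5 \cdot \frac{1}{3} - - \frac{1}{21}}{6} = -3 + \frac{\frac{5}{3} + \frac{1}{21}}{6} = -3 + \frac{1}{6} \cdot \frac{12}{7} = -3 + \frac{2}{7} = - \frac{19}{7} \approx -2.7143$)
$n{\left(A \right)} = A^{\frac{3}{2}}$
$\left(n{\left(7 \right)} + p\right)^{2} = \left(7^{\frac{3}{2}} - \frac{19}{7}\right)^{2} = \left(7 \sqrt{7} - \frac{19}{7}\right)^{2} = \left(- \frac{19}{7} + 7 \sqrt{7}\right)^{2}$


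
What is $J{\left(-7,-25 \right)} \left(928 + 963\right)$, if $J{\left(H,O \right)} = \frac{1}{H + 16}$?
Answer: $\frac{1891}{9} \approx 210.11$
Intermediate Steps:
$J{\left(H,O \right)} = \frac{1}{16 + H}$
$J{\left(-7,-25 \right)} \left(928 + 963\right) = \frac{928 + 963}{16 - 7} = \frac{1}{9} \cdot 1891 = \frac{1891}{9}$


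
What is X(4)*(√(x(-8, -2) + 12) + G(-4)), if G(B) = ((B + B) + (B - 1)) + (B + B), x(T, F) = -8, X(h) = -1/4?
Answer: 19/4 ≈ 4.7500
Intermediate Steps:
X(h) = -¼ (X(h) = -1*¼ = -¼)
G(B) = -1 + 5*B (G(B) = (2*B + (-1 + B)) + 2*B = (-1 + 3*B) + 2*B = -1 + 5*B)
X(4)*(√(x(-8, -2) + 12) + G(-4)) = -(√(-8 + 12) + (-1 + 5*(-4)))/4 = -(√4 + (-1 - 20))/4 = -(2 - 21)/4 = -¼*(-19) = 19/4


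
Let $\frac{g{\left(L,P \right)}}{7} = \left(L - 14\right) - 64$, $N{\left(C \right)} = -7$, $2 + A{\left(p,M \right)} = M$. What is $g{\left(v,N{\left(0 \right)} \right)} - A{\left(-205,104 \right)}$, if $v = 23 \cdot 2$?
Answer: $-326$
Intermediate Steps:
$A{\left(p,M \right)} = -2 + M$
$v = 46$
$g{\left(L,P \right)} = -546 + 7 L$ ($g{\left(L,P \right)} = 7 \left(\left(L - 14\right) - 64\right) = 7 \left(\left(-14 + L\right) - 64\right) = 7 \left(-78 + L\right) = -546 + 7 L$)
$g{\left(v,N{\left(0 \right)} \right)} - A{\left(-205,104 \right)} = \left(-546 + 7 \cdot 46\right) - \left(-2 + 104\right) = \left(-546 + 322\right) - 102 = -224 - 102 = -326$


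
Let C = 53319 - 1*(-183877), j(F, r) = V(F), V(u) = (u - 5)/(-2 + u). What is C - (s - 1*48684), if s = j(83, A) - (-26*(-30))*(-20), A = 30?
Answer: 7297534/27 ≈ 2.7028e+5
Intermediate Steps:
V(u) = (-5 + u)/(-2 + u)
j(F, r) = (-5 + F)/(-2 + F)
s = 421226/27 (s = (-5 + 83)/(-2 + 83) - (-26*(-30))*(-20) = 78/81 - 780*(-20) = (1/81)*78 - 1*(-15600) = 26/27 + 15600 = 421226/27 ≈ 15601.)
C = 237196 (C = 53319 + 183877 = 237196)
C - (s - 1*48684) = 237196 - (421226/27 - 1*48684) = 237196 - (421226/27 - 48684) = 237196 - 1*(-893242/27) = 237196 + 893242/27 = 7297534/27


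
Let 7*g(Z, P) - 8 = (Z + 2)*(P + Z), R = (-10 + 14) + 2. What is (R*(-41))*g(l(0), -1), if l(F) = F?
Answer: -1476/7 ≈ -210.86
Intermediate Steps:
R = 6 (R = 4 + 2 = 6)
g(Z, P) = 8/7 + (2 + Z)*(P + Z)/7 (g(Z, P) = 8/7 + ((Z + 2)*(P + Z))/7 = 8/7 + ((2 + Z)*(P + Z))/7 = 8/7 + (2 + Z)*(P + Z)/7)
(R*(-41))*g(l(0), -1) = (6*(-41))*(8/7 + (⅐)*0² + (2/7)*(-1) + (2/7)*0 + (⅐)*(-1)*0) = -246*(8/7 + (⅐)*0 - 2/7 + 0 + 0) = -246*(8/7 + 0 - 2/7 + 0 + 0) = -246*6/7 = -1476/7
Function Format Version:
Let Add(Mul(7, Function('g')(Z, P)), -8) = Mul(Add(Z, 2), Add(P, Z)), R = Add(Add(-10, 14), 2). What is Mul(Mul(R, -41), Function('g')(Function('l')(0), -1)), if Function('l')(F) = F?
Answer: Rational(-1476, 7) ≈ -210.86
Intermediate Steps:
R = 6 (R = Add(4, 2) = 6)
Function('g')(Z, P) = Add(Rational(8, 7), Mul(Rational(1, 7), Add(2, Z), Add(P, Z))) (Function('g')(Z, P) = Add(Rational(8, 7), Mul(Rational(1, 7), Mul(Add(Z, 2), Add(P, Z)))) = Add(Rational(8, 7), Mul(Rational(1, 7), Mul(Add(2, Z), Add(P, Z)))) = Add(Rational(8, 7), Mul(Rational(1, 7), Add(2, Z), Add(P, Z))))
Mul(Mul(R, -41), Function('g')(Function('l')(0), -1)) = Mul(Mul(6, -41), Add(Rational(8, 7), Mul(Rational(1, 7), Pow(0, 2)), Mul(Rational(2, 7), -1), Mul(Rational(2, 7), 0), Mul(Rational(1, 7), -1, 0))) = Mul(-246, Add(Rational(8, 7), Mul(Rational(1, 7), 0), Rational(-2, 7), 0, 0)) = Mul(-246, Add(Rational(8, 7), 0, Rational(-2, 7), 0, 0)) = Mul(-246, Rational(6, 7)) = Rational(-1476, 7)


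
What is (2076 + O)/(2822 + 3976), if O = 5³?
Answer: 2201/6798 ≈ 0.32377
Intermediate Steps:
O = 125
(2076 + O)/(2822 + 3976) = (2076 + 125)/(2822 + 3976) = 2201/6798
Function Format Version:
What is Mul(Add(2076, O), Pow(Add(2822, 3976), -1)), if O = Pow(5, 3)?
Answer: Rational(2201, 6798) ≈ 0.32377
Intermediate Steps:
O = 125
Mul(Add(2076, O), Pow(Add(2822, 3976), -1)) = Mul(Add(2076, 125), Pow(Add(2822, 3976), -1)) = Mul(2201, Pow(6798, -1)) = Mul(2201, Rational(1, 6798)) = Rational(2201, 6798)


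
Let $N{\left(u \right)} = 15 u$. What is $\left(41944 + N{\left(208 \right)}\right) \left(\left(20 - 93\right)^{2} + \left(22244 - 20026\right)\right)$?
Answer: $340098008$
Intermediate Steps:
$\left(41944 + N{\left(208 \right)}\right) \left(\left(20 - 93\right)^{2} + \left(22244 - 20026\right)\right) = \left(41944 + 15 \cdot 208\right) \left(\left(20 - 93\right)^{2} + \left(22244 - 20026\right)\right) = \left(41944 + 3120\right) \left(\left(-73\right)^{2} + \left(22244 - 20026\right)\right) = 45064 \left(5329 + 2218\right) = 45064 \cdot 7547 = 340098008$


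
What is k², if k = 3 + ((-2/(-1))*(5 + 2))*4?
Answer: 3481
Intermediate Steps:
k = 59 (k = 3 + (-2*(-1)*7)*4 = 3 + (2*7)*4 = 3 + 14*4 = 3 + 56 = 59)
k² = 59² = 3481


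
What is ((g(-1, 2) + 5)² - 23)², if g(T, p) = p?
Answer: 676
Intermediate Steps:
((g(-1, 2) + 5)² - 23)² = ((2 + 5)² - 23)² = (7² - 23)² = (49 - 23)² = 26² = 676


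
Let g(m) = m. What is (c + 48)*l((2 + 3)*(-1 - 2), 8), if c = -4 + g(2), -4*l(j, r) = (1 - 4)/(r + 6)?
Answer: 69/28 ≈ 2.4643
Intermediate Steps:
l(j, r) = 3/(4*(6 + r)) (l(j, r) = -(1 - 4)/(4*(r + 6)) = -(-3)/(4*(6 + r)) = 3/(4*(6 + r)))
c = -2 (c = -4 + 2 = -2)
(c + 48)*l((2 + 3)*(-1 - 2), 8) = (-2 + 48)*(3/(4*(6 + 8))) = 46*((¾)/14) = 46*((¾)*(1/14)) = 46*(3/56) = 69/28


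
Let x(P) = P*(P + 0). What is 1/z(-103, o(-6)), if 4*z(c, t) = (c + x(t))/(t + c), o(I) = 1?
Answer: 4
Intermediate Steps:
x(P) = P**2 (x(P) = P*P = P**2)
z(c, t) = (c + t**2)/(4*(c + t)) (z(c, t) = ((c + t**2)/(t + c))/4 = ((c + t**2)/(c + t))/4 = (c + t**2)/(4*(c + t)))
1/z(-103, o(-6)) = 1/((-103 + 1**2)/(4*(-103 + 1))) = 1/((1/4)*(-103 + 1)/(-102)) = 1/((1/4)*(-1/102)*(-102)) = 1/(1/4) = 4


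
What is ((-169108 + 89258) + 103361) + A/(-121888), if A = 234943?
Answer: 2865473825/121888 ≈ 23509.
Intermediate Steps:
((-169108 + 89258) + 103361) + A/(-121888) = ((-169108 + 89258) + 103361) + 234943/(-121888) = (-79850 + 103361) + 234943*(-1/121888) = 23511 - 234943/121888 = 2865473825/121888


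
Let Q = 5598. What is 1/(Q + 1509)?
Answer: 1/7107 ≈ 0.00014071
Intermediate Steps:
1/(Q + 1509) = 1/(5598 + 1509) = 1/7107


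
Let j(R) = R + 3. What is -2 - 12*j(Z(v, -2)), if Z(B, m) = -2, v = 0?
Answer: -14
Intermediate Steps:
j(R) = 3 + R
-2 - 12*j(Z(v, -2)) = -2 - 12*(3 - 2) = -2 - 12*1 = -2 - 12 = -14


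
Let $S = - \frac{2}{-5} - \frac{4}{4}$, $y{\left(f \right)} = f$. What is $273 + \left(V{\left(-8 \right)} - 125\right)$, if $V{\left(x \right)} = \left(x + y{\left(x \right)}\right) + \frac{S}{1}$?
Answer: $\frac{657}{5} \approx 131.4$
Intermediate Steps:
$S = - \frac{3}{5}$ ($S = \left(-2\right) \left(- \frac{1}{5}\right) - 1 = \frac{2}{5} - 1 = - \frac{3}{5} \approx -0.6$)
$V{\left(x \right)} = - \frac{3}{5} + 2 x$ ($V{\left(x \right)} = \left(x + x\right) - \frac{3}{5 \cdot 1} = 2 x - \frac{3}{5} = - \frac{3}{5} + 2 x$)
$273 + \left(V{\left(-8 \right)} - 125\right) = 273 + \left(\left(- \frac{3}{5} + 2 \left(-8\right)\right) - 125\right) = 273 - \frac{708}{5} = \frac{657}{5}$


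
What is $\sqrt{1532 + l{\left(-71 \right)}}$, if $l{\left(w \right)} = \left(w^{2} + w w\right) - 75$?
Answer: $\sqrt{11539} \approx 107.42$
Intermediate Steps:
$l{\left(w \right)} = -75 + 2 w^{2}$ ($l{\left(w \right)} = \left(w^{2} + w^{2}\right) - 75 = 2 w^{2} - 75 = -75 + 2 w^{2}$)
$\sqrt{1532 + l{\left(-71 \right)}} = \sqrt{1532 - \left(75 - 2 \left(-71\right)^{2}\right)} = \sqrt{1532 + \left(-75 + 2 \cdot 5041\right)} = \sqrt{1532 + \left(-75 + 10082\right)} = \sqrt{1532 + 10007} = \sqrt{11539}$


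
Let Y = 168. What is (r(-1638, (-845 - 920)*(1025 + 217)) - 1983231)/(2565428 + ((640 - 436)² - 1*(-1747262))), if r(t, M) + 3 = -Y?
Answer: -991701/2177153 ≈ -0.45550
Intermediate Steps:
r(t, M) = -171 (r(t, M) = -3 - 1*168 = -3 - 168 = -171)
(r(-1638, (-845 - 920)*(1025 + 217)) - 1983231)/(2565428 + ((640 - 436)² - 1*(-1747262))) = (-171 - 1983231)/(2565428 + ((640 - 436)² - 1*(-1747262))) = -1983402/(2565428 + (204² + 1747262)) = -1983402/(2565428 + (41616 + 1747262)) = -1983402/(2565428 + 1788878) = -1983402/4354306 = -1983402*1/4354306 = -991701/2177153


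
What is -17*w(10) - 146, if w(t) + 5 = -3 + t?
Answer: -180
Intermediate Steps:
w(t) = -8 + t (w(t) = -5 + (-3 + t) = -8 + t)
-17*w(10) - 146 = -17*(-8 + 10) - 146 = -17*2 - 146 = -34 - 146 = -180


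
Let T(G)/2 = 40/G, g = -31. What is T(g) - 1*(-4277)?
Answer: 132507/31 ≈ 4274.4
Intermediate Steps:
T(G) = 80/G (T(G) = 2*(40/G) = 80/G)
T(g) - 1*(-4277) = 80/(-31) - 1*(-4277) = 80*(-1/31) + 4277 = -80/31 + 4277 = 132507/31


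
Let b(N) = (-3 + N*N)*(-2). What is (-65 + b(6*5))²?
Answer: 3455881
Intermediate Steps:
b(N) = 6 - 2*N² (b(N) = (-3 + N²)*(-2) = 6 - 2*N²)
(-65 + b(6*5))² = (-65 + (6 - 2*(6*5)²))² = (-65 + (6 - 2*30²))² = (-65 + (6 - 2*900))² = (-65 + (6 - 1800))² = (-65 - 1794)² = (-1859)² = 3455881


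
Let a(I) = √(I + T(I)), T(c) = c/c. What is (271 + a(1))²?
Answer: (271 + √2)² ≈ 74210.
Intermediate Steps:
T(c) = 1
a(I) = √(1 + I) (a(I) = √(I + 1) = √(1 + I))
(271 + a(1))² = (271 + √(1 + 1))² = (271 + √2)²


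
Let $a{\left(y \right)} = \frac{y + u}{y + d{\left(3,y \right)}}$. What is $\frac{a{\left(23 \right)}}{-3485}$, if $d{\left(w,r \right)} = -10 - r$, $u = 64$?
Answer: $\frac{87}{34850} \approx 0.0024964$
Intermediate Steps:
$a{\left(y \right)} = - \frac{32}{5} - \frac{y}{10}$ ($a{\left(y \right)} = \frac{y + 64}{y - \left(10 + y\right)} = \frac{64 + y}{-10} = \left(64 + y\right) \left(- \frac{1}{10}\right) = - \frac{32}{5} - \frac{y}{10}$)
$\frac{a{\left(23 \right)}}{-3485} = \frac{- \frac{32}{5} - \frac{23}{10}}{-3485} = \left(- \frac{32}{5} - \frac{23}{10}\right) \left(- \frac{1}{3485}\right) = \left(- \frac{87}{10}\right) \left(- \frac{1}{3485}\right) = \frac{87}{34850}$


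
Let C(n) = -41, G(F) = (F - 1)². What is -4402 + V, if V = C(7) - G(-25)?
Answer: -5119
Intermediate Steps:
G(F) = (-1 + F)²
V = -717 (V = -41 - (-1 - 25)² = -41 - 1*(-26)² = -41 - 1*676 = -41 - 676 = -717)
-4402 + V = -4402 - 717 = -5119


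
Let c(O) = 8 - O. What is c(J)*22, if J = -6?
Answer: 308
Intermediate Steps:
c(J)*22 = (8 - 1*(-6))*22 = (8 + 6)*22 = 14*22 = 308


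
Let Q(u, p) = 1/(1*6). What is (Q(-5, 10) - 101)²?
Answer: 366025/36 ≈ 10167.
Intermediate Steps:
Q(u, p) = ⅙ (Q(u, p) = 1/6 = ⅙)
(Q(-5, 10) - 101)² = (⅙ - 101)² = (-605/6)² = 366025/36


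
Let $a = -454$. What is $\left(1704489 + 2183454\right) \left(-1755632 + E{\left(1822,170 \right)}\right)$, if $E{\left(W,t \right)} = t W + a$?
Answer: $-5623310806278$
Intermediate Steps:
$E{\left(W,t \right)} = -454 + W t$ ($E{\left(W,t \right)} = t W - 454 = W t - 454 = -454 + W t$)
$\left(1704489 + 2183454\right) \left(-1755632 + E{\left(1822,170 \right)}\right) = \left(1704489 + 2183454\right) \left(-1755632 + \left(-454 + 1822 \cdot 170\right)\right) = 3887943 \left(-1755632 + \left(-454 + 309740\right)\right) = 3887943 \left(-1755632 + 309286\right) = 3887943 \left(-1446346\right) = -5623310806278$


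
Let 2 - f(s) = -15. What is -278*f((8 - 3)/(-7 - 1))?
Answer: -4726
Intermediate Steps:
f(s) = 17 (f(s) = 2 - 1*(-15) = 2 + 15 = 17)
-278*f((8 - 3)/(-7 - 1)) = -278*17 = -4726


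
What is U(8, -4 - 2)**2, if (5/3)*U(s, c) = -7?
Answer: 441/25 ≈ 17.640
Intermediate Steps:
U(s, c) = -21/5 (U(s, c) = (3/5)*(-7) = -21/5)
U(8, -4 - 2)**2 = (-21/5)**2 = 441/25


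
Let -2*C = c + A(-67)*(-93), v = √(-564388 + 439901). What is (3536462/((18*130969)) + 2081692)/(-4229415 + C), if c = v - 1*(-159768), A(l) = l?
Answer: -7054350689025507709/14613719189926278648 + 2453735844163*I*√124487/43841157569778835944 ≈ -0.48272 + 1.9747e-5*I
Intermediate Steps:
v = I*√124487 (v = √(-124487) = I*√124487 ≈ 352.83*I)
c = 159768 + I*√124487 (c = I*√124487 - 1*(-159768) = I*√124487 + 159768 = 159768 + I*√124487 ≈ 1.5977e+5 + 352.83*I)
C = -165999/2 - I*√124487/2 (C = -((159768 + I*√124487) - 67*(-93))/2 = -((159768 + I*√124487) + 6231)/2 = -(165999 + I*√124487)/2 = -165999/2 - I*√124487/2 ≈ -83000.0 - 176.41*I)
(3536462/((18*130969)) + 2081692)/(-4229415 + C) = (3536462/((18*130969)) + 2081692)/(-4229415 + (-165999/2 - I*√124487/2)) = (3536462/2357442 + 2081692)/(-8624829/2 - I*√124487/2) = (3536462*(1/2357442) + 2081692)/(-8624829/2 - I*√124487/2) = (1768231/1178721 + 2081692)/(-8624829/2 - I*√124487/2) = 2453735844163/(1178721*(-8624829/2 - I*√124487/2))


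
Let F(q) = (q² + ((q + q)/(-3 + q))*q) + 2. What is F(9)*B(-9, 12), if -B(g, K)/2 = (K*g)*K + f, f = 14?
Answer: 282040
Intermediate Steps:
B(g, K) = -28 - 2*g*K² (B(g, K) = -2*((K*g)*K + 14) = -2*(g*K² + 14) = -2*(14 + g*K²) = -28 - 2*g*K²)
F(q) = 2 + q² + 2*q²/(-3 + q) (F(q) = (q² + ((2*q)/(-3 + q))*q) + 2 = (q² + (2*q/(-3 + q))*q) + 2 = (q² + 2*q²/(-3 + q)) + 2 = 2 + q² + 2*q²/(-3 + q))
F(9)*B(-9, 12) = ((-6 + 9³ - 1*9² + 2*9)/(-3 + 9))*(-28 - 2*(-9)*12²) = ((-6 + 729 - 1*81 + 18)/6)*(-28 - 2*(-9)*144) = ((-6 + 729 - 81 + 18)/6)*(-28 + 2592) = ((⅙)*660)*2564 = 110*2564 = 282040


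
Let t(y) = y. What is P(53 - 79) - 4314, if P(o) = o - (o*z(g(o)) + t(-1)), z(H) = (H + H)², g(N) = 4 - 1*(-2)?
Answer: -595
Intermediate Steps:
g(N) = 6 (g(N) = 4 + 2 = 6)
z(H) = 4*H² (z(H) = (2*H)² = 4*H²)
P(o) = 1 - 143*o (P(o) = o - (o*(4*6²) - 1) = o - (o*(4*36) - 1) = o - (o*144 - 1) = o - (144*o - 1) = o - (-1 + 144*o) = o + (1 - 144*o) = 1 - 143*o)
P(53 - 79) - 4314 = (1 - 143*(53 - 79)) - 4314 = (1 - 143*(-26)) - 4314 = (1 + 3718) - 4314 = 3719 - 4314 = -595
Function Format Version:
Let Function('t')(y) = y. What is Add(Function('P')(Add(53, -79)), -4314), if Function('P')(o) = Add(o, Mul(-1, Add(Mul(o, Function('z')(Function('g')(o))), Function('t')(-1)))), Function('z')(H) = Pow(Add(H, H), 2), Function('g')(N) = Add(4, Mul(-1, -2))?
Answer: -595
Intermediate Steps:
Function('g')(N) = 6 (Function('g')(N) = Add(4, 2) = 6)
Function('z')(H) = Mul(4, Pow(H, 2)) (Function('z')(H) = Pow(Mul(2, H), 2) = Mul(4, Pow(H, 2)))
Function('P')(o) = Add(1, Mul(-143, o)) (Function('P')(o) = Add(o, Mul(-1, Add(Mul(o, Mul(4, Pow(6, 2))), -1))) = Add(o, Mul(-1, Add(Mul(o, Mul(4, 36)), -1))) = Add(o, Mul(-1, Add(Mul(o, 144), -1))) = Add(o, Mul(-1, Add(Mul(144, o), -1))) = Add(o, Mul(-1, Add(-1, Mul(144, o)))) = Add(o, Add(1, Mul(-144, o))) = Add(1, Mul(-143, o)))
Add(Function('P')(Add(53, -79)), -4314) = Add(Add(1, Mul(-143, Add(53, -79))), -4314) = Add(Add(1, Mul(-143, -26)), -4314) = Add(Add(1, 3718), -4314) = Add(3719, -4314) = -595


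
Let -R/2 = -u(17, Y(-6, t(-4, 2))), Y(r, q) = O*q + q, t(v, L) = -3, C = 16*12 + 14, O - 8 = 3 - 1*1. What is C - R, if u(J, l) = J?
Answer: 172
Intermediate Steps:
O = 10 (O = 8 + (3 - 1*1) = 8 + (3 - 1) = 8 + 2 = 10)
C = 206 (C = 192 + 14 = 206)
Y(r, q) = 11*q (Y(r, q) = 10*q + q = 11*q)
R = 34 (R = -(-2)*17 = -2*(-17) = 34)
C - R = 206 - 1*34 = 206 - 34 = 172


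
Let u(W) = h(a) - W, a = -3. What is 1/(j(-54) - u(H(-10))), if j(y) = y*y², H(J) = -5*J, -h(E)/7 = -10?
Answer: -1/157484 ≈ -6.3499e-6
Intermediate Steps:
h(E) = 70 (h(E) = -7*(-10) = 70)
j(y) = y³
u(W) = 70 - W
1/(j(-54) - u(H(-10))) = 1/((-54)³ - (70 - (-5)*(-10))) = 1/(-157464 - (70 - 1*50)) = 1/(-157464 - (70 - 50)) = 1/(-157464 - 1*20) = 1/(-157464 - 20) = 1/(-157484) = -1/157484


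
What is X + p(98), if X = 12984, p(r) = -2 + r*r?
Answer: 22586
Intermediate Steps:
p(r) = -2 + r²
X + p(98) = 12984 + (-2 + 98²) = 12984 + (-2 + 9604) = 12984 + 9602 = 22586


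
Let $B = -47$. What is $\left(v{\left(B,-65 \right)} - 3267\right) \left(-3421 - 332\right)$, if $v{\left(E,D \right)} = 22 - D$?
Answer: $11934540$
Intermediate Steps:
$\left(v{\left(B,-65 \right)} - 3267\right) \left(-3421 - 332\right) = \left(\left(22 - -65\right) - 3267\right) \left(-3421 - 332\right) = \left(\left(22 + 65\right) - 3267\right) \left(-3753\right) = \left(87 - 3267\right) \left(-3753\right) = \left(-3180\right) \left(-3753\right) = 11934540$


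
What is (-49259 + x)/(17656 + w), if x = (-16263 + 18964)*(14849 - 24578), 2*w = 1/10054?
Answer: -529389107104/355026849 ≈ -1491.1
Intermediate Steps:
w = 1/20108 (w = (1/2)/10054 = (1/2)*(1/10054) = 1/20108 ≈ 4.9731e-5)
x = -26278029 (x = 2701*(-9729) = -26278029)
(-49259 + x)/(17656 + w) = (-49259 - 26278029)/(17656 + 1/20108) = -26327288/355026849/20108 = -26327288*20108/355026849 = -529389107104/355026849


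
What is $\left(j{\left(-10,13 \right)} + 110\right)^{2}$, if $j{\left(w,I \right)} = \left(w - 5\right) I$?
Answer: $7225$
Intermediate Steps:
$j{\left(w,I \right)} = I \left(-5 + w\right)$ ($j{\left(w,I \right)} = \left(-5 + w\right) I = I \left(-5 + w\right)$)
$\left(j{\left(-10,13 \right)} + 110\right)^{2} = \left(13 \left(-5 - 10\right) + 110\right)^{2} = \left(13 \left(-15\right) + 110\right)^{2} = \left(-195 + 110\right)^{2} = \left(-85\right)^{2} = 7225$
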